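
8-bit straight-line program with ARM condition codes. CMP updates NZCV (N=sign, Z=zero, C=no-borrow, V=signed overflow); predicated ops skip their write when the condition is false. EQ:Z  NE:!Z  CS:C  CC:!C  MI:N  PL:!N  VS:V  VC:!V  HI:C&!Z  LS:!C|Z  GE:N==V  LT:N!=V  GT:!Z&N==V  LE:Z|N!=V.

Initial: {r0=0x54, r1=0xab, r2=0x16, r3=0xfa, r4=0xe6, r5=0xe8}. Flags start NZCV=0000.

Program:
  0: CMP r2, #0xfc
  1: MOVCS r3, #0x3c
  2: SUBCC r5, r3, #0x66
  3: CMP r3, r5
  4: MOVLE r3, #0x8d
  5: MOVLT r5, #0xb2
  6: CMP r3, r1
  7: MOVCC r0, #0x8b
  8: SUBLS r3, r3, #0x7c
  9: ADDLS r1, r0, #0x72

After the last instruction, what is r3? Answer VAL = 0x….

VAL = 0xfa

[0] flags=0000 → (cmp)
[1] flags=0000 CS?F → skip
[2] flags=0000 CC?T → r5=0x94
[3] flags=0010 → (cmp)
[4] flags=0010 LE?F → skip
[5] flags=0010 LT?F → skip
[6] flags=0010 → (cmp)
[7] flags=0010 CC?F → skip
[8] flags=0010 LS?F → skip
[9] flags=0010 LS?F → skip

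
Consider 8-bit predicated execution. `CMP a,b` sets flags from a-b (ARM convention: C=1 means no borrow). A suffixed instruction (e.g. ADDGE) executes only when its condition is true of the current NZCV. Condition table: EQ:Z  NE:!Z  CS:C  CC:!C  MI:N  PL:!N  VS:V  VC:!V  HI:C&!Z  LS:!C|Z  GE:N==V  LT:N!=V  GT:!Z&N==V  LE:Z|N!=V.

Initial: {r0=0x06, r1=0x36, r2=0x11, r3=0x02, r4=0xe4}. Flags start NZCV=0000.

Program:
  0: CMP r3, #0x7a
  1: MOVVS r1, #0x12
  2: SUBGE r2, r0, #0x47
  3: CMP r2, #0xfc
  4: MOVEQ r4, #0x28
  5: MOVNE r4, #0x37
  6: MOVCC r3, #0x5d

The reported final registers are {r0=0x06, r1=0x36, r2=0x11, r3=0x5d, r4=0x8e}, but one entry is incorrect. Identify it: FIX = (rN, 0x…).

[0] flags=1000 → (cmp)
[1] flags=1000 VS?F → skip
[2] flags=1000 GE?F → skip
[3] flags=0000 → (cmp)
[4] flags=0000 EQ?F → skip
[5] flags=0000 NE?T → r4=0x37
[6] flags=0000 CC?T → r3=0x5d

FIX = (r4, 0x37)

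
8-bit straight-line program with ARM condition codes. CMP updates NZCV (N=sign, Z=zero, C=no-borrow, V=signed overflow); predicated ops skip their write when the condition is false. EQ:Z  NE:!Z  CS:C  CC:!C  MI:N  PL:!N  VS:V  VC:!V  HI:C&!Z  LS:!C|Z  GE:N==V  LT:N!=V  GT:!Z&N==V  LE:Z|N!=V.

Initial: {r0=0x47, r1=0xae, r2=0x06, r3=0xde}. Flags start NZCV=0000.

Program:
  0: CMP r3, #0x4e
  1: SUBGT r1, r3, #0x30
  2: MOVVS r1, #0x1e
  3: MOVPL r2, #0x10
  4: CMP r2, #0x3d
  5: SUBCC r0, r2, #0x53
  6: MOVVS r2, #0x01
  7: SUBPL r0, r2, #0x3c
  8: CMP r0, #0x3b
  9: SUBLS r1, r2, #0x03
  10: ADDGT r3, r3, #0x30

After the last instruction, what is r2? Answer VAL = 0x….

[0] flags=1010 → (cmp)
[1] flags=1010 GT?F → skip
[2] flags=1010 VS?F → skip
[3] flags=1010 PL?F → skip
[4] flags=1000 → (cmp)
[5] flags=1000 CC?T → r0=0xb3
[6] flags=1000 VS?F → skip
[7] flags=1000 PL?F → skip
[8] flags=0011 → (cmp)
[9] flags=0011 LS?F → skip
[10] flags=0011 GT?F → skip

VAL = 0x06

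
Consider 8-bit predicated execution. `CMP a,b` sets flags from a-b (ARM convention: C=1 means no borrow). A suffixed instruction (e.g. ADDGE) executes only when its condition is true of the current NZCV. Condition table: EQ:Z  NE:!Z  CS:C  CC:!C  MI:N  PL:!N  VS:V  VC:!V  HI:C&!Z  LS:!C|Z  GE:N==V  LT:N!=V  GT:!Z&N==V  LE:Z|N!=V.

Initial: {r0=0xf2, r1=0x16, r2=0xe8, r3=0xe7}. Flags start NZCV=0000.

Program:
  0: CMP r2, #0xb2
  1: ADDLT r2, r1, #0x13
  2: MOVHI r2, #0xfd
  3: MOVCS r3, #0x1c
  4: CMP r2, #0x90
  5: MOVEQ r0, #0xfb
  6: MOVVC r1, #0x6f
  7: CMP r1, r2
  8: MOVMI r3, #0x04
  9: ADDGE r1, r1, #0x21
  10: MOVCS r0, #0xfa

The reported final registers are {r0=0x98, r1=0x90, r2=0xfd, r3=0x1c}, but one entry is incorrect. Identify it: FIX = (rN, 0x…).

FIX = (r0, 0xf2)

[0] flags=0010 → (cmp)
[1] flags=0010 LT?F → skip
[2] flags=0010 HI?T → r2=0xfd
[3] flags=0010 CS?T → r3=0x1c
[4] flags=0010 → (cmp)
[5] flags=0010 EQ?F → skip
[6] flags=0010 VC?T → r1=0x6f
[7] flags=0000 → (cmp)
[8] flags=0000 MI?F → skip
[9] flags=0000 GE?T → r1=0x90
[10] flags=0000 CS?F → skip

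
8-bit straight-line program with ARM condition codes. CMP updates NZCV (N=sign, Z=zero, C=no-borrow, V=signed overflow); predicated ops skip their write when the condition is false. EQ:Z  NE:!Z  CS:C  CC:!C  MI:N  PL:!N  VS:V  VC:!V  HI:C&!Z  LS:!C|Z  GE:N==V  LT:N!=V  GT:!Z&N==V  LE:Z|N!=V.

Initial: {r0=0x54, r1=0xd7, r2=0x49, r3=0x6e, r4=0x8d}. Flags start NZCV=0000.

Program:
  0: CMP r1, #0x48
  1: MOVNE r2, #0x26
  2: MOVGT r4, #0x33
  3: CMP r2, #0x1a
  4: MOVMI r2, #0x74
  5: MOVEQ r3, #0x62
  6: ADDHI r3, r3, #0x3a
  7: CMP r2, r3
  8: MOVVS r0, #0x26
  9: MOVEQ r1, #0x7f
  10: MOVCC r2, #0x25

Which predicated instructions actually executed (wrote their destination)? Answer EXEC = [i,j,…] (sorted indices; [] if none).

0: ✓ CMP  NZCV=1010
1: ✓ MOVNE  r2←0x26
2: · MOVGT
3: ✓ CMP  NZCV=0010
4: · MOVMI
5: · MOVEQ
6: ✓ ADDHI  r3←0xa8
7: ✓ CMP  NZCV=0000
8: · MOVVS
9: · MOVEQ
10: ✓ MOVCC  r2←0x25

EXEC = [1,6,10]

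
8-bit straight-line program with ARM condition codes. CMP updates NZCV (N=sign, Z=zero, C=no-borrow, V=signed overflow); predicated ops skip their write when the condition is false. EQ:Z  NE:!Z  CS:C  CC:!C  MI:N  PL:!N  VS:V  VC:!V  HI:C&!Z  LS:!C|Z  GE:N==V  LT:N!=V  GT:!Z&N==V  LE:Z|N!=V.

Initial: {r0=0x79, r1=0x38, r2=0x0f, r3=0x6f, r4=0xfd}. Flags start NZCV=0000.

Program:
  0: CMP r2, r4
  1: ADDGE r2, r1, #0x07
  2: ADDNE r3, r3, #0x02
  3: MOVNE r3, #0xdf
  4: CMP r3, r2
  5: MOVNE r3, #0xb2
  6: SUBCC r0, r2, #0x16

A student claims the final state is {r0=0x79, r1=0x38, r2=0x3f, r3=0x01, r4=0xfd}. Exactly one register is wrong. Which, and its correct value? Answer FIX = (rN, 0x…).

0: ✓ CMP  NZCV=0000
1: ✓ ADDGE  r2←0x3f
2: ✓ ADDNE  r3←0x71
3: ✓ MOVNE  r3←0xdf
4: ✓ CMP  NZCV=1010
5: ✓ MOVNE  r3←0xb2
6: · SUBCC

FIX = (r3, 0xb2)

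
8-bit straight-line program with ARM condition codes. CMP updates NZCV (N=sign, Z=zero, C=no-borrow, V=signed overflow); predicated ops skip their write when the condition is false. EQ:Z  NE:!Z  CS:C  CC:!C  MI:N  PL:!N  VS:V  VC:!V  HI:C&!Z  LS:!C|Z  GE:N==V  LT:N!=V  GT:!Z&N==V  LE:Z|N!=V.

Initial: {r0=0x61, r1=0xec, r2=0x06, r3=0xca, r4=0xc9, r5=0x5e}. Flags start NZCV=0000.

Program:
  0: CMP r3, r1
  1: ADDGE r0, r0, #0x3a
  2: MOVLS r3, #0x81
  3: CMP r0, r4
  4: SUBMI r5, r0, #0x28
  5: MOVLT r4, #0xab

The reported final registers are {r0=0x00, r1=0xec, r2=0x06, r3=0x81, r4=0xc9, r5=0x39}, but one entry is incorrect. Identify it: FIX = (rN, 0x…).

[0] flags=1000 → (cmp)
[1] flags=1000 GE?F → skip
[2] flags=1000 LS?T → r3=0x81
[3] flags=1001 → (cmp)
[4] flags=1001 MI?T → r5=0x39
[5] flags=1001 LT?F → skip

FIX = (r0, 0x61)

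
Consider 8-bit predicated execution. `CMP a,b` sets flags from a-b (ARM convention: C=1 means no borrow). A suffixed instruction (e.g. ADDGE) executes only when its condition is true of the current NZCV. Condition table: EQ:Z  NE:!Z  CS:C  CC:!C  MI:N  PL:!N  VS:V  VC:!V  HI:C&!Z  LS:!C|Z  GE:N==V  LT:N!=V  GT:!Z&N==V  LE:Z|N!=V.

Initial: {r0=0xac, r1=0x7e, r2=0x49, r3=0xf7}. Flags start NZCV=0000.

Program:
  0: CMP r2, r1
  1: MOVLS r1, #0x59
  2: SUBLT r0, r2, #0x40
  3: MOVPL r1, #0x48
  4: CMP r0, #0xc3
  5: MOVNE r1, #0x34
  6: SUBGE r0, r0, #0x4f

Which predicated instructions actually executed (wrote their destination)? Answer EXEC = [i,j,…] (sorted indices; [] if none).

[0] flags=1000 → (cmp)
[1] flags=1000 LS?T → r1=0x59
[2] flags=1000 LT?T → r0=0x09
[3] flags=1000 PL?F → skip
[4] flags=0000 → (cmp)
[5] flags=0000 NE?T → r1=0x34
[6] flags=0000 GE?T → r0=0xba

EXEC = [1,2,5,6]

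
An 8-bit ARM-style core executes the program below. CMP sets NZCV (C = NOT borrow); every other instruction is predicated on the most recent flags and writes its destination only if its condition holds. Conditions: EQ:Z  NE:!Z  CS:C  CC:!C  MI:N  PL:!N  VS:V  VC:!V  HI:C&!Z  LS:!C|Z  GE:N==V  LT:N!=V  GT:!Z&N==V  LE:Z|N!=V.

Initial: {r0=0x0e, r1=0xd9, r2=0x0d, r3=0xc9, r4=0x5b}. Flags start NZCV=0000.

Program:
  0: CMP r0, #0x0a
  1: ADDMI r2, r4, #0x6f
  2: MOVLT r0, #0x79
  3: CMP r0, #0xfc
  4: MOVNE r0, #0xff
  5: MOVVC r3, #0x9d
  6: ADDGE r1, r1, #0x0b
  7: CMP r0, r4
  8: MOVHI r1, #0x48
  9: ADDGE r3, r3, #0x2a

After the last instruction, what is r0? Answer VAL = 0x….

VAL = 0xff

0: ✓ CMP  NZCV=0010
1: · ADDMI
2: · MOVLT
3: ✓ CMP  NZCV=0000
4: ✓ MOVNE  r0←0xff
5: ✓ MOVVC  r3←0x9d
6: ✓ ADDGE  r1←0xe4
7: ✓ CMP  NZCV=1010
8: ✓ MOVHI  r1←0x48
9: · ADDGE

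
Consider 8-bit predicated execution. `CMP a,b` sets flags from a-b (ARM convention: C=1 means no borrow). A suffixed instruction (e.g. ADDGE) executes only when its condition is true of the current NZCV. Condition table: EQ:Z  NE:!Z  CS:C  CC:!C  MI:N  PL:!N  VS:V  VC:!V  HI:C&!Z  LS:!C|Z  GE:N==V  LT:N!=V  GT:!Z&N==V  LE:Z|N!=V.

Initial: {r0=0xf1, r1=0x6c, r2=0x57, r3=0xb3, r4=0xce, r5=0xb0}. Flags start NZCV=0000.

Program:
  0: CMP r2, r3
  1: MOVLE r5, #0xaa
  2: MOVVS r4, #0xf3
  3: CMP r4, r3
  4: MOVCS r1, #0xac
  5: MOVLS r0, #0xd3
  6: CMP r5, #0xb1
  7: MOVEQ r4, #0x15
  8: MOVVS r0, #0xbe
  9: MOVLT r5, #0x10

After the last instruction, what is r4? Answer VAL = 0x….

[0] flags=1001 → (cmp)
[1] flags=1001 LE?F → skip
[2] flags=1001 VS?T → r4=0xf3
[3] flags=0010 → (cmp)
[4] flags=0010 CS?T → r1=0xac
[5] flags=0010 LS?F → skip
[6] flags=1000 → (cmp)
[7] flags=1000 EQ?F → skip
[8] flags=1000 VS?F → skip
[9] flags=1000 LT?T → r5=0x10

VAL = 0xf3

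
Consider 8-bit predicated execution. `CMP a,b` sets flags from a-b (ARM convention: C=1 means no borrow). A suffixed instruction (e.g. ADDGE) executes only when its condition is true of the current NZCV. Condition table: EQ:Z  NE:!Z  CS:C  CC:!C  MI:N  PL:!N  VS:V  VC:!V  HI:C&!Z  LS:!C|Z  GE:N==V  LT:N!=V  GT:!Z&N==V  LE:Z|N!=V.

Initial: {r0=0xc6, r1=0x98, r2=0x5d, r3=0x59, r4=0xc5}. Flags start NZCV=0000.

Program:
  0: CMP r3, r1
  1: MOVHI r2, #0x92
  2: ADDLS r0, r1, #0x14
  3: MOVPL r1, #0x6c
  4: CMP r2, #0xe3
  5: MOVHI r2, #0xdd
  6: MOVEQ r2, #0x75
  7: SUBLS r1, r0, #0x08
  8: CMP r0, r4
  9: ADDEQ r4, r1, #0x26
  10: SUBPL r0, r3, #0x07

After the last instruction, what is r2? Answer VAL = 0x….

VAL = 0x5d

[0] flags=1001 → (cmp)
[1] flags=1001 HI?F → skip
[2] flags=1001 LS?T → r0=0xac
[3] flags=1001 PL?F → skip
[4] flags=0000 → (cmp)
[5] flags=0000 HI?F → skip
[6] flags=0000 EQ?F → skip
[7] flags=0000 LS?T → r1=0xa4
[8] flags=1000 → (cmp)
[9] flags=1000 EQ?F → skip
[10] flags=1000 PL?F → skip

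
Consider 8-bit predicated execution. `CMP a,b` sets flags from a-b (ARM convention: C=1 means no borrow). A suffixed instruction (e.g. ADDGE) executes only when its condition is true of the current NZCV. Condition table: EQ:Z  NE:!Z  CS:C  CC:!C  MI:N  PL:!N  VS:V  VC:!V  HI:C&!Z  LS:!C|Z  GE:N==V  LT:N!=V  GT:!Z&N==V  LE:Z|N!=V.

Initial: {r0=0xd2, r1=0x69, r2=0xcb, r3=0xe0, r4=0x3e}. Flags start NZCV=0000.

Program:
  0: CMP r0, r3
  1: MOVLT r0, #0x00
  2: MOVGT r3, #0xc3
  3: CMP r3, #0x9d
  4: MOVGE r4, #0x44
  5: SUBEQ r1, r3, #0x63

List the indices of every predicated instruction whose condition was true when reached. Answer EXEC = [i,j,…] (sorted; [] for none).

[0] flags=1000 → (cmp)
[1] flags=1000 LT?T → r0=0x00
[2] flags=1000 GT?F → skip
[3] flags=0010 → (cmp)
[4] flags=0010 GE?T → r4=0x44
[5] flags=0010 EQ?F → skip

EXEC = [1,4]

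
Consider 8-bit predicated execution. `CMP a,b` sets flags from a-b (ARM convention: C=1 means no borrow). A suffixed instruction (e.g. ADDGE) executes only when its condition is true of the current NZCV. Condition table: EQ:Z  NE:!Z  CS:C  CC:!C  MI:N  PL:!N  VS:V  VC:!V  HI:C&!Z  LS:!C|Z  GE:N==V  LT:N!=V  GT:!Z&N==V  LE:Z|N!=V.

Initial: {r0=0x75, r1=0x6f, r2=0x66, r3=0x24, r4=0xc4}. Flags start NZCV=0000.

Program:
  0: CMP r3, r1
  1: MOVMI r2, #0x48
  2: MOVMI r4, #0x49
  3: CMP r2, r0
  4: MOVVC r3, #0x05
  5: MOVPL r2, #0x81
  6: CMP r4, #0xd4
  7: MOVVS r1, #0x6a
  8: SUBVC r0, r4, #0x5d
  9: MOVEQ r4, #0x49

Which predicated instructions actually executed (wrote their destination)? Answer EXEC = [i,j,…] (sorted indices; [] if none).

EXEC = [1,2,4,8]

0: ✓ CMP  NZCV=1000
1: ✓ MOVMI  r2←0x48
2: ✓ MOVMI  r4←0x49
3: ✓ CMP  NZCV=1000
4: ✓ MOVVC  r3←0x05
5: · MOVPL
6: ✓ CMP  NZCV=0000
7: · MOVVS
8: ✓ SUBVC  r0←0xec
9: · MOVEQ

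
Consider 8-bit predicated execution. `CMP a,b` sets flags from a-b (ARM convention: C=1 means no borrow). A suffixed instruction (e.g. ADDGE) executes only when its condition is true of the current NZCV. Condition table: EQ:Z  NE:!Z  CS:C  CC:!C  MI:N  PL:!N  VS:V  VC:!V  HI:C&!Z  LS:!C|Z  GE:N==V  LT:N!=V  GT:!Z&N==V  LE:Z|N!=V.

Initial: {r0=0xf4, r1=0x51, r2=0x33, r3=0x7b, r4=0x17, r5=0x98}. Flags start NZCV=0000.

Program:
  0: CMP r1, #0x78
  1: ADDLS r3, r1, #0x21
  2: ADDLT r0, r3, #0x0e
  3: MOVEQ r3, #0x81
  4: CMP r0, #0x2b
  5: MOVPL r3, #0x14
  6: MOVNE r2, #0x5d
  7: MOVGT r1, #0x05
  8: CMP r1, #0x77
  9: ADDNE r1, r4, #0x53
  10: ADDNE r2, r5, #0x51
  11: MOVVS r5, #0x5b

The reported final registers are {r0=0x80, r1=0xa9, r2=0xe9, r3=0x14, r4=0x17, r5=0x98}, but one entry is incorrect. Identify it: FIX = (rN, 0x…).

FIX = (r1, 0x6a)

0: ✓ CMP  NZCV=1000
1: ✓ ADDLS  r3←0x72
2: ✓ ADDLT  r0←0x80
3: · MOVEQ
4: ✓ CMP  NZCV=0011
5: ✓ MOVPL  r3←0x14
6: ✓ MOVNE  r2←0x5d
7: · MOVGT
8: ✓ CMP  NZCV=1000
9: ✓ ADDNE  r1←0x6a
10: ✓ ADDNE  r2←0xe9
11: · MOVVS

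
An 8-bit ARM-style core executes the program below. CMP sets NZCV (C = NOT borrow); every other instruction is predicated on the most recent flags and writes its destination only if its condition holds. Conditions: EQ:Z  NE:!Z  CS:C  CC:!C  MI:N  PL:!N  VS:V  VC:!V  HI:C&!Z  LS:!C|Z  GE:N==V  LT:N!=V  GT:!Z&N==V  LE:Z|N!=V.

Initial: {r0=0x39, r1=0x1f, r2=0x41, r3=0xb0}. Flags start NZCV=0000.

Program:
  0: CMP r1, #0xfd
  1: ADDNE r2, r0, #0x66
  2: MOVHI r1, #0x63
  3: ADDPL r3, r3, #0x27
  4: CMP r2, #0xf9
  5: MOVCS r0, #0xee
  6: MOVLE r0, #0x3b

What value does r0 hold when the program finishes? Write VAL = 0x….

0: ✓ CMP  NZCV=0000
1: ✓ ADDNE  r2←0x9f
2: · MOVHI
3: ✓ ADDPL  r3←0xd7
4: ✓ CMP  NZCV=1000
5: · MOVCS
6: ✓ MOVLE  r0←0x3b

VAL = 0x3b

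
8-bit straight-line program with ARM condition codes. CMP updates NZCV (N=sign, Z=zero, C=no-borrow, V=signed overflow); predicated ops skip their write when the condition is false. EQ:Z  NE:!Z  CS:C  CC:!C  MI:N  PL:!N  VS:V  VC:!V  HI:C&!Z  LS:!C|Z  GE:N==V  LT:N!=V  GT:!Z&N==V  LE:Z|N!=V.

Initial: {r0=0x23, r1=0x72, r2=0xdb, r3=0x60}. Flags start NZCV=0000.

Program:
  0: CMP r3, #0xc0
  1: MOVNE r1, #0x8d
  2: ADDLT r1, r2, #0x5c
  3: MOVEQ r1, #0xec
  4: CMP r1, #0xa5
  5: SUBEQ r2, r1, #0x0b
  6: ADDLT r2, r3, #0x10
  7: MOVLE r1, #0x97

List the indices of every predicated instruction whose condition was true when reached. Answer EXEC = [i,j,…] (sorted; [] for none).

EXEC = [1,6,7]

0: ✓ CMP  NZCV=1001
1: ✓ MOVNE  r1←0x8d
2: · ADDLT
3: · MOVEQ
4: ✓ CMP  NZCV=1000
5: · SUBEQ
6: ✓ ADDLT  r2←0x70
7: ✓ MOVLE  r1←0x97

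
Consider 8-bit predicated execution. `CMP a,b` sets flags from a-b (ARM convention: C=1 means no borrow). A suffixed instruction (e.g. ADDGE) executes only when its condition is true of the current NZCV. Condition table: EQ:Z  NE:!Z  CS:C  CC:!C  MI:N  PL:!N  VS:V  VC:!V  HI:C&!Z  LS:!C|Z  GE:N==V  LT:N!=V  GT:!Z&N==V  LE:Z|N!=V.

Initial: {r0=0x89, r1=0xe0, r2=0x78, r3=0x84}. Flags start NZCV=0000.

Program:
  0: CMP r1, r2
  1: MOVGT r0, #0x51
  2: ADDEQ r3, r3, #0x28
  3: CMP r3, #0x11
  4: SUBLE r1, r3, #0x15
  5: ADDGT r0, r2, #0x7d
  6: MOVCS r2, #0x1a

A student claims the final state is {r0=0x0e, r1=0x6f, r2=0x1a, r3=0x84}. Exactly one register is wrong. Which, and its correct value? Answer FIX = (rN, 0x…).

[0] flags=0011 → (cmp)
[1] flags=0011 GT?F → skip
[2] flags=0011 EQ?F → skip
[3] flags=0011 → (cmp)
[4] flags=0011 LE?T → r1=0x6f
[5] flags=0011 GT?F → skip
[6] flags=0011 CS?T → r2=0x1a

FIX = (r0, 0x89)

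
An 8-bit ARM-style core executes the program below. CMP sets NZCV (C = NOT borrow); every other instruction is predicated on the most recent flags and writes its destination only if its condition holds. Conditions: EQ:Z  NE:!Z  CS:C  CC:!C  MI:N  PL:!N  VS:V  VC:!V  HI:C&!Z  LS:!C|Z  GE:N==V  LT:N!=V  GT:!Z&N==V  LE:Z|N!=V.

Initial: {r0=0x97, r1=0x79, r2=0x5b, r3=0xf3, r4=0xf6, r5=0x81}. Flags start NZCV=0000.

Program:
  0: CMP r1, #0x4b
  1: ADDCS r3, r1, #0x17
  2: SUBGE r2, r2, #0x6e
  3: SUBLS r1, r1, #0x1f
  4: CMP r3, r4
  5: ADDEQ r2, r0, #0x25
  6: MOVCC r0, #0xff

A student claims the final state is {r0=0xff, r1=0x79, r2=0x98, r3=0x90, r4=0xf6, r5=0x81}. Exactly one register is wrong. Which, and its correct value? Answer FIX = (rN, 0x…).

0: ✓ CMP  NZCV=0010
1: ✓ ADDCS  r3←0x90
2: ✓ SUBGE  r2←0xed
3: · SUBLS
4: ✓ CMP  NZCV=1000
5: · ADDEQ
6: ✓ MOVCC  r0←0xff

FIX = (r2, 0xed)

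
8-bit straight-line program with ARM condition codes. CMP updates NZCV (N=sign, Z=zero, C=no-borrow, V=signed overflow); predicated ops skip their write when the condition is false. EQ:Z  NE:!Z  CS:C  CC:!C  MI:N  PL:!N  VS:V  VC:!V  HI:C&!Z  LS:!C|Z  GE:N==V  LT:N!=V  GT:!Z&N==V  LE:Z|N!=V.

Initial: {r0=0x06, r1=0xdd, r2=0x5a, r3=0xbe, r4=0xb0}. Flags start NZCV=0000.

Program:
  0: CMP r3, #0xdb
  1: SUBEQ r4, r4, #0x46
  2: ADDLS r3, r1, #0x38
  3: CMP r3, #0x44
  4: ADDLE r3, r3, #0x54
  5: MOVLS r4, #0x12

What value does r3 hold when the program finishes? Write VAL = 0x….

0: ✓ CMP  NZCV=1000
1: · SUBEQ
2: ✓ ADDLS  r3←0x15
3: ✓ CMP  NZCV=1000
4: ✓ ADDLE  r3←0x69
5: ✓ MOVLS  r4←0x12

VAL = 0x69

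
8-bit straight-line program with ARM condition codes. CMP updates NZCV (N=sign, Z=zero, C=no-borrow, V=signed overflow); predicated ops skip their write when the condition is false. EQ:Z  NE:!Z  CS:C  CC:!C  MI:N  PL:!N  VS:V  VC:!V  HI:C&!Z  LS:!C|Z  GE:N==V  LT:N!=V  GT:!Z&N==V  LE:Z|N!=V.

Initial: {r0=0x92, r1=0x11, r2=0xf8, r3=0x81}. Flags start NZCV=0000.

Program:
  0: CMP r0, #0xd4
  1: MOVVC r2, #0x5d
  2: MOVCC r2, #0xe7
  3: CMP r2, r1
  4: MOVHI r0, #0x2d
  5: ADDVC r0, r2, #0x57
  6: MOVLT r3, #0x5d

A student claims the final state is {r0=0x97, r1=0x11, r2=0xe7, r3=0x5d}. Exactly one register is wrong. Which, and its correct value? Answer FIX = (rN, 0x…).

[0] flags=1000 → (cmp)
[1] flags=1000 VC?T → r2=0x5d
[2] flags=1000 CC?T → r2=0xe7
[3] flags=1010 → (cmp)
[4] flags=1010 HI?T → r0=0x2d
[5] flags=1010 VC?T → r0=0x3e
[6] flags=1010 LT?T → r3=0x5d

FIX = (r0, 0x3e)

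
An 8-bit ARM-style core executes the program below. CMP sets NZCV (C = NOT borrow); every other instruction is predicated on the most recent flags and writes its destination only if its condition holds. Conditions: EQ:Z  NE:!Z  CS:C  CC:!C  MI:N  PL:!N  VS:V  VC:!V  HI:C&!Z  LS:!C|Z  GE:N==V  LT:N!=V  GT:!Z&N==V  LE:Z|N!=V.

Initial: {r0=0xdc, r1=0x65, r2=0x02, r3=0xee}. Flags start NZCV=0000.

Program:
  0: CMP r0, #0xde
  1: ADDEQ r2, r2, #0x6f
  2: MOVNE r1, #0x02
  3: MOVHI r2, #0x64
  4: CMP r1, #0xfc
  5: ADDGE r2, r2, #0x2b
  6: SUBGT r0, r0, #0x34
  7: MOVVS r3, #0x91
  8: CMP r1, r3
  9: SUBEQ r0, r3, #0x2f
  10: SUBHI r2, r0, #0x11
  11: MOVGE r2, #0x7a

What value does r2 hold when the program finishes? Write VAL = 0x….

VAL = 0x7a

0: ✓ CMP  NZCV=1000
1: · ADDEQ
2: ✓ MOVNE  r1←0x02
3: · MOVHI
4: ✓ CMP  NZCV=0000
5: ✓ ADDGE  r2←0x2d
6: ✓ SUBGT  r0←0xa8
7: · MOVVS
8: ✓ CMP  NZCV=0000
9: · SUBEQ
10: · SUBHI
11: ✓ MOVGE  r2←0x7a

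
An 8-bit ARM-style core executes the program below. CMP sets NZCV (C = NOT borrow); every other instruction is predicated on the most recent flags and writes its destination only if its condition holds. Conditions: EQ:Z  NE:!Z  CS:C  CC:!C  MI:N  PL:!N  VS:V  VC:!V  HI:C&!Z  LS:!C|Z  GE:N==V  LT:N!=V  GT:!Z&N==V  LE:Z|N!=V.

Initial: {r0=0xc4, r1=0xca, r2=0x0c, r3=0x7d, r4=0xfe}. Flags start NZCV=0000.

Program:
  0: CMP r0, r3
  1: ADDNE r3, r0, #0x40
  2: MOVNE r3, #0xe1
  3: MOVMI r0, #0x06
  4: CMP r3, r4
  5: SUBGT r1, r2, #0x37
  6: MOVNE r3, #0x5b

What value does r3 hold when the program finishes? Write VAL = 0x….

VAL = 0x5b

[0] flags=0011 → (cmp)
[1] flags=0011 NE?T → r3=0x04
[2] flags=0011 NE?T → r3=0xe1
[3] flags=0011 MI?F → skip
[4] flags=1000 → (cmp)
[5] flags=1000 GT?F → skip
[6] flags=1000 NE?T → r3=0x5b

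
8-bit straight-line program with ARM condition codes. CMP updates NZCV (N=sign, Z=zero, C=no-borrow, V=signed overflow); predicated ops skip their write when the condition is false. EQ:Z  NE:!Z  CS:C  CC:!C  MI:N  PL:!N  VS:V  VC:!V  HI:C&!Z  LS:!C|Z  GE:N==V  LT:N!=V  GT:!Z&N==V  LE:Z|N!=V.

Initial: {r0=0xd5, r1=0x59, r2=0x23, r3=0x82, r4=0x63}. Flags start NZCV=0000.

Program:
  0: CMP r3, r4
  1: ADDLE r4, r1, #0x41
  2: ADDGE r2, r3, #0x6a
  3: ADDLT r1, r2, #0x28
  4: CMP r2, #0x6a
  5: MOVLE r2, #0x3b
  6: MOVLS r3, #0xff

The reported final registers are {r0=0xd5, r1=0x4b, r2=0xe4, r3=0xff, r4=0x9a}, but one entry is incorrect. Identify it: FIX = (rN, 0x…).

FIX = (r2, 0x3b)

0: ✓ CMP  NZCV=0011
1: ✓ ADDLE  r4←0x9a
2: · ADDGE
3: ✓ ADDLT  r1←0x4b
4: ✓ CMP  NZCV=1000
5: ✓ MOVLE  r2←0x3b
6: ✓ MOVLS  r3←0xff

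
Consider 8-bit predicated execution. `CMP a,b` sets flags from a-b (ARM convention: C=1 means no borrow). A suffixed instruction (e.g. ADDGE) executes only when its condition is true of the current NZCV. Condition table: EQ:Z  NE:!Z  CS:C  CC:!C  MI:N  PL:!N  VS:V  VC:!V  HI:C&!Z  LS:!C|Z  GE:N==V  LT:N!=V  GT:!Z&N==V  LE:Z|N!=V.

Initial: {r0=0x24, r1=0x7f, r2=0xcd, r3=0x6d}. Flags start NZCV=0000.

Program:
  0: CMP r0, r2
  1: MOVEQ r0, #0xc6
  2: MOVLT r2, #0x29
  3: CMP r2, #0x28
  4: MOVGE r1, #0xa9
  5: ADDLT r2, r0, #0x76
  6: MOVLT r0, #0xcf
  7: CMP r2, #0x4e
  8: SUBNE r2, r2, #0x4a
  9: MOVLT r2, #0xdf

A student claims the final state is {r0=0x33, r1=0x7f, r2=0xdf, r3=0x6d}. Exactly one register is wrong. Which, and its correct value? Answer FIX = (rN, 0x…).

0: ✓ CMP  NZCV=0000
1: · MOVEQ
2: · MOVLT
3: ✓ CMP  NZCV=1010
4: · MOVGE
5: ✓ ADDLT  r2←0x9a
6: ✓ MOVLT  r0←0xcf
7: ✓ CMP  NZCV=0011
8: ✓ SUBNE  r2←0x50
9: ✓ MOVLT  r2←0xdf

FIX = (r0, 0xcf)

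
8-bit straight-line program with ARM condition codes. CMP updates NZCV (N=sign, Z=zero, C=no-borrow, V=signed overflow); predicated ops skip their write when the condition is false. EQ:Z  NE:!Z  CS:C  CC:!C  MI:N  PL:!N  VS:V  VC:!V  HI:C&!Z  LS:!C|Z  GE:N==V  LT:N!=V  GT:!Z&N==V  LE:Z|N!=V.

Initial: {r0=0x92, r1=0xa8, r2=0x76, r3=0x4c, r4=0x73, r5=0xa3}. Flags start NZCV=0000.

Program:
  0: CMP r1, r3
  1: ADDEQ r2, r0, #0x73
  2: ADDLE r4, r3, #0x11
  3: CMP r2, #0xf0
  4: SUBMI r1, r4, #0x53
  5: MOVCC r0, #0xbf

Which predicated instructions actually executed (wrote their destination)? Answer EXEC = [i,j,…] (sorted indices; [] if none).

EXEC = [2,4,5]

0: ✓ CMP  NZCV=0011
1: · ADDEQ
2: ✓ ADDLE  r4←0x5d
3: ✓ CMP  NZCV=1001
4: ✓ SUBMI  r1←0x0a
5: ✓ MOVCC  r0←0xbf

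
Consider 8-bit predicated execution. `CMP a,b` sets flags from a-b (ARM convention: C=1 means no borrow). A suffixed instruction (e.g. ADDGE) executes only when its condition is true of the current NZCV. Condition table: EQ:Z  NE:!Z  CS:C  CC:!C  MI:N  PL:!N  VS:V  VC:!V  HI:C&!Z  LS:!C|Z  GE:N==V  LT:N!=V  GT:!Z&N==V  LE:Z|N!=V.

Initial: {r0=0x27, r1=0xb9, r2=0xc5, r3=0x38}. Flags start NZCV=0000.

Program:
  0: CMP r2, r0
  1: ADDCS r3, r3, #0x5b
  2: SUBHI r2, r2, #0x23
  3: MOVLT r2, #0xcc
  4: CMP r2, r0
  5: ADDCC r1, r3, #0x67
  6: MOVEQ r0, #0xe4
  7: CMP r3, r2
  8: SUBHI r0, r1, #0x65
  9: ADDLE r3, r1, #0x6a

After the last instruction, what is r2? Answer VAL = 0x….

[0] flags=1010 → (cmp)
[1] flags=1010 CS?T → r3=0x93
[2] flags=1010 HI?T → r2=0xa2
[3] flags=1010 LT?T → r2=0xcc
[4] flags=1010 → (cmp)
[5] flags=1010 CC?F → skip
[6] flags=1010 EQ?F → skip
[7] flags=1000 → (cmp)
[8] flags=1000 HI?F → skip
[9] flags=1000 LE?T → r3=0x23

VAL = 0xcc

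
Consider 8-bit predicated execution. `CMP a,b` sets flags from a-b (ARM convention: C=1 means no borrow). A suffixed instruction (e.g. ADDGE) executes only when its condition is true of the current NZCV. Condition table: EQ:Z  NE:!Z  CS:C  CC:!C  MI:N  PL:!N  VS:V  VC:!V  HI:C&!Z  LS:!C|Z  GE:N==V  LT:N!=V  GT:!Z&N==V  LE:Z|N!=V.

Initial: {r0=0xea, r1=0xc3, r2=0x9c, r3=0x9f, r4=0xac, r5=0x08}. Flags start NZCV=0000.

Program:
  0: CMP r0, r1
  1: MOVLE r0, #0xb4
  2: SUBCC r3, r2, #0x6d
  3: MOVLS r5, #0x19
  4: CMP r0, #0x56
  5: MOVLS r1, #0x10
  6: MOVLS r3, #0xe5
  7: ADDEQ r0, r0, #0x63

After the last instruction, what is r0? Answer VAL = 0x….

VAL = 0xea

0: ✓ CMP  NZCV=0010
1: · MOVLE
2: · SUBCC
3: · MOVLS
4: ✓ CMP  NZCV=1010
5: · MOVLS
6: · MOVLS
7: · ADDEQ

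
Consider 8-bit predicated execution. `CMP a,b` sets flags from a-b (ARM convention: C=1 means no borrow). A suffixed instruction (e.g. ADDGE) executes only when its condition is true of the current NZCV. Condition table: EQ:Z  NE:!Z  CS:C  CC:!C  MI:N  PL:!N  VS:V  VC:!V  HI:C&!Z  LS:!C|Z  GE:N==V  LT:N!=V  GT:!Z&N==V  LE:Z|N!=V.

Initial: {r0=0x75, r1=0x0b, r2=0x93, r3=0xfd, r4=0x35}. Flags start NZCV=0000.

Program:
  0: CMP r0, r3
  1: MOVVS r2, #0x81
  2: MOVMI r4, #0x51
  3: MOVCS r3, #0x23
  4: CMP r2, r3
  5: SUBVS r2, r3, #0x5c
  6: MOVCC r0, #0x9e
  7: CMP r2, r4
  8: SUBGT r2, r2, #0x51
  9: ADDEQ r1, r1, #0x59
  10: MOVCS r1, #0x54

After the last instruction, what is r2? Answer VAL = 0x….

0: ✓ CMP  NZCV=0000
1: · MOVVS
2: · MOVMI
3: · MOVCS
4: ✓ CMP  NZCV=1000
5: · SUBVS
6: ✓ MOVCC  r0←0x9e
7: ✓ CMP  NZCV=0011
8: · SUBGT
9: · ADDEQ
10: ✓ MOVCS  r1←0x54

VAL = 0x93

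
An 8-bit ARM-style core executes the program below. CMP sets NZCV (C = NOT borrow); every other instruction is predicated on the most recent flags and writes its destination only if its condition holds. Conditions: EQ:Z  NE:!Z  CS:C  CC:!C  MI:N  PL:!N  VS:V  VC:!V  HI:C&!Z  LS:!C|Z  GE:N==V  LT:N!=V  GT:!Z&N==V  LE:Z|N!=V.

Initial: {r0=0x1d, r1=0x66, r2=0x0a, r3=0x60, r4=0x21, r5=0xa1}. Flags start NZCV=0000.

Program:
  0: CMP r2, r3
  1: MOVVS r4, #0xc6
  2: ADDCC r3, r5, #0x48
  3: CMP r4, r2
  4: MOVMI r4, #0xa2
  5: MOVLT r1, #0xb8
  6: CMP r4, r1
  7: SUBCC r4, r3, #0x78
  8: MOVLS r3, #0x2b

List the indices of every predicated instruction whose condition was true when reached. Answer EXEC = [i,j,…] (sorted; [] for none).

[0] flags=1000 → (cmp)
[1] flags=1000 VS?F → skip
[2] flags=1000 CC?T → r3=0xe9
[3] flags=0010 → (cmp)
[4] flags=0010 MI?F → skip
[5] flags=0010 LT?F → skip
[6] flags=1000 → (cmp)
[7] flags=1000 CC?T → r4=0x71
[8] flags=1000 LS?T → r3=0x2b

EXEC = [2,7,8]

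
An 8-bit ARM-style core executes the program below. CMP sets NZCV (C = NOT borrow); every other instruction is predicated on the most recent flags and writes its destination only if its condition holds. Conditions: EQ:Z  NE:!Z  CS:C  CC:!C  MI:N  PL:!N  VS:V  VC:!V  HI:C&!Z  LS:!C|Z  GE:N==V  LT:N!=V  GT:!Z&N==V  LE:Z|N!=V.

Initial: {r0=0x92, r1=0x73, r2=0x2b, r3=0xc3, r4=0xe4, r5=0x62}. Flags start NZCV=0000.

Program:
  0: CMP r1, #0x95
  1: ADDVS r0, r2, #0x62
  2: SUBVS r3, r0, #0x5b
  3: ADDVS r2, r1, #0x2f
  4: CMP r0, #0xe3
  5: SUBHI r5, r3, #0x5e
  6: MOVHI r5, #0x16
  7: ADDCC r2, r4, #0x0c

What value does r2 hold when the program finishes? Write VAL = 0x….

[0] flags=1001 → (cmp)
[1] flags=1001 VS?T → r0=0x8d
[2] flags=1001 VS?T → r3=0x32
[3] flags=1001 VS?T → r2=0xa2
[4] flags=1000 → (cmp)
[5] flags=1000 HI?F → skip
[6] flags=1000 HI?F → skip
[7] flags=1000 CC?T → r2=0xf0

VAL = 0xf0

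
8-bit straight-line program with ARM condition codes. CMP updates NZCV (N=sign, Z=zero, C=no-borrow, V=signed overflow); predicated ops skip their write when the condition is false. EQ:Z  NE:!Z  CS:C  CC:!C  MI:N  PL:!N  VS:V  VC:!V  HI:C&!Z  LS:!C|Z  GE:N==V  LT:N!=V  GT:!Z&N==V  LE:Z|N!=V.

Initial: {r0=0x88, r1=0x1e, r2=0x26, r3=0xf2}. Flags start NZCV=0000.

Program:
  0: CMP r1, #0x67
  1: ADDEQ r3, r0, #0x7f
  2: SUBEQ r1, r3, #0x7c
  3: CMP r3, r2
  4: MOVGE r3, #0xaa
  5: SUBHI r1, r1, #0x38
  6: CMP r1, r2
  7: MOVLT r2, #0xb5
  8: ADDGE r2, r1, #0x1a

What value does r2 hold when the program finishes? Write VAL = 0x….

VAL = 0xb5

[0] flags=1000 → (cmp)
[1] flags=1000 EQ?F → skip
[2] flags=1000 EQ?F → skip
[3] flags=1010 → (cmp)
[4] flags=1010 GE?F → skip
[5] flags=1010 HI?T → r1=0xe6
[6] flags=1010 → (cmp)
[7] flags=1010 LT?T → r2=0xb5
[8] flags=1010 GE?F → skip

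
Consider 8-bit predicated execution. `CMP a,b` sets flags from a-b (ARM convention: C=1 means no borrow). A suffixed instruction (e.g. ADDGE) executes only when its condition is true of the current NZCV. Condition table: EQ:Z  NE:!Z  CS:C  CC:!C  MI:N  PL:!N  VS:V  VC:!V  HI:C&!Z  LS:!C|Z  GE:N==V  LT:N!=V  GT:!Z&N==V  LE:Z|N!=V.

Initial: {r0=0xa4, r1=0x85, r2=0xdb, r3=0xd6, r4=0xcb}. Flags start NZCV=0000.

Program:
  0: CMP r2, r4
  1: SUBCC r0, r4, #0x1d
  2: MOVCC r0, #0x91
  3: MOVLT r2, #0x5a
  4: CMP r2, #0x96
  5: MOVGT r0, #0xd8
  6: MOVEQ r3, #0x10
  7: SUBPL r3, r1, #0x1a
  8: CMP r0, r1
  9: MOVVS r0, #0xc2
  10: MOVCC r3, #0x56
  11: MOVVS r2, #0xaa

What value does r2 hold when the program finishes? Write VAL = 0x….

0: ✓ CMP  NZCV=0010
1: · SUBCC
2: · MOVCC
3: · MOVLT
4: ✓ CMP  NZCV=0010
5: ✓ MOVGT  r0←0xd8
6: · MOVEQ
7: ✓ SUBPL  r3←0x6b
8: ✓ CMP  NZCV=0010
9: · MOVVS
10: · MOVCC
11: · MOVVS

VAL = 0xdb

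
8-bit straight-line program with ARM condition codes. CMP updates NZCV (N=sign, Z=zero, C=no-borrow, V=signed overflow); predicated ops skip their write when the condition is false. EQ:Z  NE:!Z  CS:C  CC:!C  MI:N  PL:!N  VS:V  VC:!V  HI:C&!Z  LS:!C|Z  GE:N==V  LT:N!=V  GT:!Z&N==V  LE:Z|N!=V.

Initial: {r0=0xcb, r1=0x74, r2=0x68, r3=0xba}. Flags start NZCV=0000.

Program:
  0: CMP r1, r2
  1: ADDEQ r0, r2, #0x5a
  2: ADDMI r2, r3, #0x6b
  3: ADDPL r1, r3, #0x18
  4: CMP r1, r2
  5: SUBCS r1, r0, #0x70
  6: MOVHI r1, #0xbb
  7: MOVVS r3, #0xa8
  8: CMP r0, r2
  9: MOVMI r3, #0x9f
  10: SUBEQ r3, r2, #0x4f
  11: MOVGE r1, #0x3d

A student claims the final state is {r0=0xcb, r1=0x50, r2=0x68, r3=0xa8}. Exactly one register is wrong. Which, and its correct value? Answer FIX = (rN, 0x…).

FIX = (r1, 0xbb)

0: ✓ CMP  NZCV=0010
1: · ADDEQ
2: · ADDMI
3: ✓ ADDPL  r1←0xd2
4: ✓ CMP  NZCV=0011
5: ✓ SUBCS  r1←0x5b
6: ✓ MOVHI  r1←0xbb
7: ✓ MOVVS  r3←0xa8
8: ✓ CMP  NZCV=0011
9: · MOVMI
10: · SUBEQ
11: · MOVGE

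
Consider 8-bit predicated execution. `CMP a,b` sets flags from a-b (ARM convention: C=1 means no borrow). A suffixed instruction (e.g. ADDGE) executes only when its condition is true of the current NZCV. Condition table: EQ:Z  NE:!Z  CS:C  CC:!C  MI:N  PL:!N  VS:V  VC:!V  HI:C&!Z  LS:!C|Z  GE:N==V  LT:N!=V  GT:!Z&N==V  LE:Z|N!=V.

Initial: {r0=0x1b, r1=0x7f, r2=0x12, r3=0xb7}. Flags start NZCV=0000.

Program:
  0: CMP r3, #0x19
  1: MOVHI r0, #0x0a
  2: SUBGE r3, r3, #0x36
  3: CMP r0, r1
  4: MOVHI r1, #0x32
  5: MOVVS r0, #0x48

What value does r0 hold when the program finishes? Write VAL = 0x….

[0] flags=1010 → (cmp)
[1] flags=1010 HI?T → r0=0x0a
[2] flags=1010 GE?F → skip
[3] flags=1000 → (cmp)
[4] flags=1000 HI?F → skip
[5] flags=1000 VS?F → skip

VAL = 0x0a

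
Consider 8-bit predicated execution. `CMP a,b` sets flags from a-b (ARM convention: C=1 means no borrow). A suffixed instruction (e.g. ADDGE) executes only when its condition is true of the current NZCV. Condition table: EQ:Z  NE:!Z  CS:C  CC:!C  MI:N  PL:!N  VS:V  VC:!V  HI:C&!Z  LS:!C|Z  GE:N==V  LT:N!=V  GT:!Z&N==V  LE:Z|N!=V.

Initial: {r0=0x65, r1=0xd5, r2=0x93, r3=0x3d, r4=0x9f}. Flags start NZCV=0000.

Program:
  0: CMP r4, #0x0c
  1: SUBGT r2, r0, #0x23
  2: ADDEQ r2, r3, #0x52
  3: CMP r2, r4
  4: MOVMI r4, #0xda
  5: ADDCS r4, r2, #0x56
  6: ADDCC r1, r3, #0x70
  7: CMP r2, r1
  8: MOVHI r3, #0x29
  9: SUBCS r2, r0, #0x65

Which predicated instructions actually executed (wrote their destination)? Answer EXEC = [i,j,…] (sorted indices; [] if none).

[0] flags=1010 → (cmp)
[1] flags=1010 GT?F → skip
[2] flags=1010 EQ?F → skip
[3] flags=1000 → (cmp)
[4] flags=1000 MI?T → r4=0xda
[5] flags=1000 CS?F → skip
[6] flags=1000 CC?T → r1=0xad
[7] flags=1000 → (cmp)
[8] flags=1000 HI?F → skip
[9] flags=1000 CS?F → skip

EXEC = [4,6]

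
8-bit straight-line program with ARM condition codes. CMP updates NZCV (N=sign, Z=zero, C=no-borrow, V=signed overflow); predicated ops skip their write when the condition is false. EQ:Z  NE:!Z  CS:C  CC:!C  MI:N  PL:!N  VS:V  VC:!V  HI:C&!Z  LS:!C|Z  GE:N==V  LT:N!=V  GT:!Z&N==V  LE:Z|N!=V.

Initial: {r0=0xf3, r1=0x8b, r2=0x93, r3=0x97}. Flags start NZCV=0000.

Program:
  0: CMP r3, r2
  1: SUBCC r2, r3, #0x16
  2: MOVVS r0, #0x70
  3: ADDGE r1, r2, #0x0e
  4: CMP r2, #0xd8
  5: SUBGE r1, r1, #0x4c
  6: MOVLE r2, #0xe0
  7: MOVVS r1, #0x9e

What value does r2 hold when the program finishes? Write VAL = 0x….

VAL = 0xe0

[0] flags=0010 → (cmp)
[1] flags=0010 CC?F → skip
[2] flags=0010 VS?F → skip
[3] flags=0010 GE?T → r1=0xa1
[4] flags=1000 → (cmp)
[5] flags=1000 GE?F → skip
[6] flags=1000 LE?T → r2=0xe0
[7] flags=1000 VS?F → skip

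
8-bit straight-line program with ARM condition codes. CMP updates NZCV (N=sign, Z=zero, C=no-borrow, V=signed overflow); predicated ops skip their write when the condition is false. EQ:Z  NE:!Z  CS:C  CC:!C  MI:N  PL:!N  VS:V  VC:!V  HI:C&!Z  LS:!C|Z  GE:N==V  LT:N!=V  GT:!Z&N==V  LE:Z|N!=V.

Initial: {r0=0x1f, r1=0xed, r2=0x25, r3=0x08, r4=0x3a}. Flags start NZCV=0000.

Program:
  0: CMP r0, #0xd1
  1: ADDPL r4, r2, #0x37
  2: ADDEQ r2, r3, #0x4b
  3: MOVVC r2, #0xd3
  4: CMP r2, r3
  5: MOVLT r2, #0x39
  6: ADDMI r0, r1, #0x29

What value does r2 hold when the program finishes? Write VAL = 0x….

0: ✓ CMP  NZCV=0000
1: ✓ ADDPL  r4←0x5c
2: · ADDEQ
3: ✓ MOVVC  r2←0xd3
4: ✓ CMP  NZCV=1010
5: ✓ MOVLT  r2←0x39
6: ✓ ADDMI  r0←0x16

VAL = 0x39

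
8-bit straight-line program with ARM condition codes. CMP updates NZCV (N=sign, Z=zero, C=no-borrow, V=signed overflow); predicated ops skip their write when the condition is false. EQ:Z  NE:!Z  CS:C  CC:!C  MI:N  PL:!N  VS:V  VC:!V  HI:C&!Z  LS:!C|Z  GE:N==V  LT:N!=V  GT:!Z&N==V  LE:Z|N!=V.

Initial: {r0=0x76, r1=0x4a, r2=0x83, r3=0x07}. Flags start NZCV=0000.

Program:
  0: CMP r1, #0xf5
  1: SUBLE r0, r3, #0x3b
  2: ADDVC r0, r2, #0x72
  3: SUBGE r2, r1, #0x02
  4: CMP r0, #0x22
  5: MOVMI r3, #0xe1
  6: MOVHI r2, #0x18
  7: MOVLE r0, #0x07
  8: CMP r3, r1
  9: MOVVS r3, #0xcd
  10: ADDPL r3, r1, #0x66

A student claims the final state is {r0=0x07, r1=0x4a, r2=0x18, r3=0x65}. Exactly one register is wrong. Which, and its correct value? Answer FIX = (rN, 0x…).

FIX = (r3, 0xe1)

0: ✓ CMP  NZCV=0000
1: · SUBLE
2: ✓ ADDVC  r0←0xf5
3: ✓ SUBGE  r2←0x48
4: ✓ CMP  NZCV=1010
5: ✓ MOVMI  r3←0xe1
6: ✓ MOVHI  r2←0x18
7: ✓ MOVLE  r0←0x07
8: ✓ CMP  NZCV=1010
9: · MOVVS
10: · ADDPL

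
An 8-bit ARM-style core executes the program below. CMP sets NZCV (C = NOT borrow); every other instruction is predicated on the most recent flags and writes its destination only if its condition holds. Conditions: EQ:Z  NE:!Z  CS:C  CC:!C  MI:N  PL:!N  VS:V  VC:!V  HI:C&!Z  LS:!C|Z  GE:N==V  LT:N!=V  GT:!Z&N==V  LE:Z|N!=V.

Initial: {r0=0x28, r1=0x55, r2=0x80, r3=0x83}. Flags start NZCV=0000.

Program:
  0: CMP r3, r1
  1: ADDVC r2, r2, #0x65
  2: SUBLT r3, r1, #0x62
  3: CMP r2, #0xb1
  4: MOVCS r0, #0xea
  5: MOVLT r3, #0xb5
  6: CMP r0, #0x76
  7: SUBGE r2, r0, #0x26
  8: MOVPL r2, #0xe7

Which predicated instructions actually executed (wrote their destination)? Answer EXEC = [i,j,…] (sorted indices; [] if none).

[0] flags=0011 → (cmp)
[1] flags=0011 VC?F → skip
[2] flags=0011 LT?T → r3=0xf3
[3] flags=1000 → (cmp)
[4] flags=1000 CS?F → skip
[5] flags=1000 LT?T → r3=0xb5
[6] flags=1000 → (cmp)
[7] flags=1000 GE?F → skip
[8] flags=1000 PL?F → skip

EXEC = [2,5]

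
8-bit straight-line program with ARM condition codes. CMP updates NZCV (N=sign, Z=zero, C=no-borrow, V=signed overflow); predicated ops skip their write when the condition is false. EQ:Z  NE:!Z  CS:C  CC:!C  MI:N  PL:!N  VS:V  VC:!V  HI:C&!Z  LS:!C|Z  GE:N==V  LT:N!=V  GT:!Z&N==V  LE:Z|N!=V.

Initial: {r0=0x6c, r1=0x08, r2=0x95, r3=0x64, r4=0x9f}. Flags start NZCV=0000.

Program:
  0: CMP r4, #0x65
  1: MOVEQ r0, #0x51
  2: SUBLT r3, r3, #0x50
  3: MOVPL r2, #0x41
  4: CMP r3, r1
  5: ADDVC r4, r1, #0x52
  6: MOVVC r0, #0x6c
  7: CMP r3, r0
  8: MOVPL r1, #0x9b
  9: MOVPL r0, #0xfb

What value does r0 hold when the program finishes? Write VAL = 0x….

VAL = 0x6c

0: ✓ CMP  NZCV=0011
1: · MOVEQ
2: ✓ SUBLT  r3←0x14
3: ✓ MOVPL  r2←0x41
4: ✓ CMP  NZCV=0010
5: ✓ ADDVC  r4←0x5a
6: ✓ MOVVC  r0←0x6c
7: ✓ CMP  NZCV=1000
8: · MOVPL
9: · MOVPL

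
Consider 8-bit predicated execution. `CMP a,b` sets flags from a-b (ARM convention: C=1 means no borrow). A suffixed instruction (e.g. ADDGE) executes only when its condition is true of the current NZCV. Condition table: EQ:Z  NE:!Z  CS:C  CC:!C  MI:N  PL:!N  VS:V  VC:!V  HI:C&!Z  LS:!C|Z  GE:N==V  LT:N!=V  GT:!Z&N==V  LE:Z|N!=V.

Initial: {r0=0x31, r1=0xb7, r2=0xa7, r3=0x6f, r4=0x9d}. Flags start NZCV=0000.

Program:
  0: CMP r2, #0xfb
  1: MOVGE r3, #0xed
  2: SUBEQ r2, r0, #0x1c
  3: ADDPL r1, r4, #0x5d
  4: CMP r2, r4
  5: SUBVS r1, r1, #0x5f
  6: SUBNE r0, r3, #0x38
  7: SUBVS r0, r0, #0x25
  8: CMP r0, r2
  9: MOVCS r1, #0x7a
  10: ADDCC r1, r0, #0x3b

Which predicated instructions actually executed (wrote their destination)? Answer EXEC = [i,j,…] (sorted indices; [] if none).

EXEC = [6,10]

[0] flags=1000 → (cmp)
[1] flags=1000 GE?F → skip
[2] flags=1000 EQ?F → skip
[3] flags=1000 PL?F → skip
[4] flags=0010 → (cmp)
[5] flags=0010 VS?F → skip
[6] flags=0010 NE?T → r0=0x37
[7] flags=0010 VS?F → skip
[8] flags=1001 → (cmp)
[9] flags=1001 CS?F → skip
[10] flags=1001 CC?T → r1=0x72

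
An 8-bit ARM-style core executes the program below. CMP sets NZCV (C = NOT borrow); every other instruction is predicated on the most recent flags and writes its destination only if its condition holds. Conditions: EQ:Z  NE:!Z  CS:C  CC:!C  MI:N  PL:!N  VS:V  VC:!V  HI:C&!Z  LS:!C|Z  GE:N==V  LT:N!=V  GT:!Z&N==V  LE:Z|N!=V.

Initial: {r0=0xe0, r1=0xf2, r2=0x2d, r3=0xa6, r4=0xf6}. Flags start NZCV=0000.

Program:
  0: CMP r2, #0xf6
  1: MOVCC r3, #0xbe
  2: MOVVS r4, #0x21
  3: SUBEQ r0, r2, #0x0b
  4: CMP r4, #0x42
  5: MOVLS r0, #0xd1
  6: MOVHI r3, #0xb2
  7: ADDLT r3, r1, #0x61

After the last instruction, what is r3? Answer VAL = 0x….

0: ✓ CMP  NZCV=0000
1: ✓ MOVCC  r3←0xbe
2: · MOVVS
3: · SUBEQ
4: ✓ CMP  NZCV=1010
5: · MOVLS
6: ✓ MOVHI  r3←0xb2
7: ✓ ADDLT  r3←0x53

VAL = 0x53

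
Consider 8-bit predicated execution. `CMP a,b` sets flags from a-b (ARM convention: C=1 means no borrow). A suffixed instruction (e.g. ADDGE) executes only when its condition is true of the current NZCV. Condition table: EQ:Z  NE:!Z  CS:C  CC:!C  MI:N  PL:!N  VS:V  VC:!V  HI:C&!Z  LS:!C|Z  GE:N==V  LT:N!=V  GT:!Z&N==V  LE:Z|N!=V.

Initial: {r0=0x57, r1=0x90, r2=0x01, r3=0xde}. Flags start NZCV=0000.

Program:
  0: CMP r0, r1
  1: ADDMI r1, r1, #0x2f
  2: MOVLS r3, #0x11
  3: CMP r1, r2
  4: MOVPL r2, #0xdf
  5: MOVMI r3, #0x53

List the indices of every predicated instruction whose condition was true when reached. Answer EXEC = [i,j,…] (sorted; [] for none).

0: ✓ CMP  NZCV=1001
1: ✓ ADDMI  r1←0xbf
2: ✓ MOVLS  r3←0x11
3: ✓ CMP  NZCV=1010
4: · MOVPL
5: ✓ MOVMI  r3←0x53

EXEC = [1,2,5]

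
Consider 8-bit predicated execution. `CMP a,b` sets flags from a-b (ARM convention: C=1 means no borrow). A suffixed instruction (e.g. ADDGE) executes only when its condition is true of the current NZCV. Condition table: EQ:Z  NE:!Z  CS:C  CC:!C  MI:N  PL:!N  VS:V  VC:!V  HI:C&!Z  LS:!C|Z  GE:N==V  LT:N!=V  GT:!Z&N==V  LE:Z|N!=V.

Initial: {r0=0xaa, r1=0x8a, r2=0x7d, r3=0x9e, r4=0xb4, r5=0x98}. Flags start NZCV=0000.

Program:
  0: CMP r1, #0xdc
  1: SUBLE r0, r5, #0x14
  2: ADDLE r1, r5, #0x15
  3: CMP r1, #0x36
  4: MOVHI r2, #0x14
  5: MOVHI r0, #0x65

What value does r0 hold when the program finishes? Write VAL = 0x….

VAL = 0x65

0: ✓ CMP  NZCV=1000
1: ✓ SUBLE  r0←0x84
2: ✓ ADDLE  r1←0xad
3: ✓ CMP  NZCV=0011
4: ✓ MOVHI  r2←0x14
5: ✓ MOVHI  r0←0x65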